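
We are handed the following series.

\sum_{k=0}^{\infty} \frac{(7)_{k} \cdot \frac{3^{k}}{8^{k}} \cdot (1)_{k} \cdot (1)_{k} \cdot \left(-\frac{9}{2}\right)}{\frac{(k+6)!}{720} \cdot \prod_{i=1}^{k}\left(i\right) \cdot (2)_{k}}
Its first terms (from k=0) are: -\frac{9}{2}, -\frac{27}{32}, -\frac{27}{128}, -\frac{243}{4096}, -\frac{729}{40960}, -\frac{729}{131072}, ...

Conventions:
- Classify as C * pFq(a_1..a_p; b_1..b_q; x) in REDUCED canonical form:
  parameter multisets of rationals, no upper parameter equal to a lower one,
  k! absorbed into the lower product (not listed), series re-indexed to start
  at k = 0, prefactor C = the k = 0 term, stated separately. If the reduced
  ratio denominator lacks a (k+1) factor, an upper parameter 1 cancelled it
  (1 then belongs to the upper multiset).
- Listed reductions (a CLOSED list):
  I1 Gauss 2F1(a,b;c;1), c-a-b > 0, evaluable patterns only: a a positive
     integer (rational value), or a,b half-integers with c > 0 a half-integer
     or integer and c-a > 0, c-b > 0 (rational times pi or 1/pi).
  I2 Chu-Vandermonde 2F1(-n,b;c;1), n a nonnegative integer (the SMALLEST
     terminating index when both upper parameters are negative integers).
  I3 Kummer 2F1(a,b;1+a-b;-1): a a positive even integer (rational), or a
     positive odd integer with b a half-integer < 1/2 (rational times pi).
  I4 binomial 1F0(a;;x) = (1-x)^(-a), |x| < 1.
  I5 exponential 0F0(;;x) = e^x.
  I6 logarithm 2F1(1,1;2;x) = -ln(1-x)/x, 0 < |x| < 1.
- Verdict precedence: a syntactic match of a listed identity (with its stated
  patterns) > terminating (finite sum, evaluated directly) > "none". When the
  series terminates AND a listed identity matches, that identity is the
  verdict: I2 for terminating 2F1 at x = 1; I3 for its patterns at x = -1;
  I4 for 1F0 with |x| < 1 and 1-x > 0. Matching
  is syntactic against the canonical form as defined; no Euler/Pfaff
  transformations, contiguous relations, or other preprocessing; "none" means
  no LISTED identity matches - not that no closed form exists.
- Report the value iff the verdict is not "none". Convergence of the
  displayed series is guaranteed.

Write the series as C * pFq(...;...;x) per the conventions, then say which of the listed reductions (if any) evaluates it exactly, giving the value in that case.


Structural cue: t_0 = -\frac{9}{2} here, and the parameter 7 appears in both the upper and lower lists and cancels.
Step ratio: r(k) = \frac{3}{8} * (k+1) (k+1) / [(k+2) (k+1)] - rational; roots negated = parameters, x = \frac{3}{8}, C = -\frac{9}{2}.

The series (x = \frac{3}{8}) is 2F1: upper {1, 1}, lower {2}, prefactor -\frac{9}{2}. Verdict: the I6 logarithm reduction matches (the logarithm: parameters (1,1;2), x = \frac{3}{8}). Value: 12 \cdot \ln\left(\frac{5}{8}\right).


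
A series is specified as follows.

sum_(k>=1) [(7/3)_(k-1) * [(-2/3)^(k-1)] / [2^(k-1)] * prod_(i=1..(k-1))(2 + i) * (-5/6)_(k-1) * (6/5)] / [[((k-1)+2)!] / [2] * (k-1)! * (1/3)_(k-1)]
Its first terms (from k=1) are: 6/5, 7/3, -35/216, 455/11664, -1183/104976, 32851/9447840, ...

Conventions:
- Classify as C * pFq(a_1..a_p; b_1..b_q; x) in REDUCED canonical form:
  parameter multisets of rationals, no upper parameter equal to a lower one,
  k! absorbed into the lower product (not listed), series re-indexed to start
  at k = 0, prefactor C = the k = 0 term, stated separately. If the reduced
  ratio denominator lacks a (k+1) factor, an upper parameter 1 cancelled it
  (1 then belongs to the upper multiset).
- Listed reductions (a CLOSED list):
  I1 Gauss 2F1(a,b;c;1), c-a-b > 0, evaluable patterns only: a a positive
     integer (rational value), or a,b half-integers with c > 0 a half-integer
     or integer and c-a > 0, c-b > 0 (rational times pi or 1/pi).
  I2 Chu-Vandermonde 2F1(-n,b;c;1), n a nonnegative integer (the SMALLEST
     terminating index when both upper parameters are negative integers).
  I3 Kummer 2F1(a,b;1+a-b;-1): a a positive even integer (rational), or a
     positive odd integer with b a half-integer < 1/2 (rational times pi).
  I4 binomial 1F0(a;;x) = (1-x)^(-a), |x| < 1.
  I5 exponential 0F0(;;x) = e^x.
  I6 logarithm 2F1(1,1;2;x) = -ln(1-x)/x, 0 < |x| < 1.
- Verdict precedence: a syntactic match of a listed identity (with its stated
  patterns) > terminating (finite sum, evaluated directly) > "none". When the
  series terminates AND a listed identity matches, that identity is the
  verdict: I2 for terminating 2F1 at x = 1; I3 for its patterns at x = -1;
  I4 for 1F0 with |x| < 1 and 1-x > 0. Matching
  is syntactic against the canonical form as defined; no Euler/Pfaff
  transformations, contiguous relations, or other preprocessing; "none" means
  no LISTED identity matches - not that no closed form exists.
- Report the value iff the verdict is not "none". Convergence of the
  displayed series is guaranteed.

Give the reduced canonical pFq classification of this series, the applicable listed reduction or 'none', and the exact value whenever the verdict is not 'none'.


Canonical form: C = 6/5 times 2F1 with upper {-5/6, 7/3}, lower {1/3}, x = -1/3. Verdict: none here - no I1-I6 shape fits x = -1/3 with lower {1/3}.

Structural cue: t_0 being 6/5, the two k-th powers (C = 6/5, x = -1/3) combine into one argument.
Consecutive-term ratio: r(k) = (-1/3) * (k-5/6) (k+7/3) / [(k+1/3) (k+1)] - rational in k, leading ratio (-1/3); with t_0 = 6/5, classification follows.


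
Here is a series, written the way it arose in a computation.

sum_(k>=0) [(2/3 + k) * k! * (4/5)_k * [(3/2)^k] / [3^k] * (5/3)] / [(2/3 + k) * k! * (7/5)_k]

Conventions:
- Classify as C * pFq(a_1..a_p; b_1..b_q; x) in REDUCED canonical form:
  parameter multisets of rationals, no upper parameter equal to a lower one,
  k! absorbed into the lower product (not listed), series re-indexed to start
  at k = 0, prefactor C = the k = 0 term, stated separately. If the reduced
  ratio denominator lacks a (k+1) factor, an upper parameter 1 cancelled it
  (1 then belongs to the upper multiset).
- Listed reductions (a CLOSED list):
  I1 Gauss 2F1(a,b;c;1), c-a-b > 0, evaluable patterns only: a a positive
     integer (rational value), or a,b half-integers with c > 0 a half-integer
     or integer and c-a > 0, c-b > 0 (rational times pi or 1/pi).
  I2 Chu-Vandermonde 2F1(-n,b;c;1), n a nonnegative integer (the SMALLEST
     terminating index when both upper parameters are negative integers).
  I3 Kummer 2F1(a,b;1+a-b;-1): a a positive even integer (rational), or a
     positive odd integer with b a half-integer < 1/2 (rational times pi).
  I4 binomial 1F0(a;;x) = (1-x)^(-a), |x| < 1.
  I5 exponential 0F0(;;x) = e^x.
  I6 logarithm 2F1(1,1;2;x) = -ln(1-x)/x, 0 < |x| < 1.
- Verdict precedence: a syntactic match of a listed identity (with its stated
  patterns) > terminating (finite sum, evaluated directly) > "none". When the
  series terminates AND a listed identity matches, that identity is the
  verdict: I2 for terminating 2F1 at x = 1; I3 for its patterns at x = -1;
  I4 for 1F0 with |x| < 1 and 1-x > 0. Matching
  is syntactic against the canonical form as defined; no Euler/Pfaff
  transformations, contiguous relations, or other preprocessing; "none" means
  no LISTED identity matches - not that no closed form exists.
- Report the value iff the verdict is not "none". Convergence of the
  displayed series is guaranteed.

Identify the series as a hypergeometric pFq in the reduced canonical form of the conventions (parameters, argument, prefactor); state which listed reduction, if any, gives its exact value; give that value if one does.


The series (x = 1/2) is 2F1: upper {4/5, 1}, lower {7/5}, prefactor 5/3. Verdict: none. No listed pattern accepts 2F1(4/5, 1; 7/5; 1/2).

Key observation: x = (1/2) and the two k-th powers (C = 5/3, x = 1/2) combine into one argument.
Term ratio: r(k) = (1/2) * (k+4/5) (k+1) / [(k+7/5) (k+1)] - rational in k. x = (1/2); t_0 = 5/3; negate the roots.


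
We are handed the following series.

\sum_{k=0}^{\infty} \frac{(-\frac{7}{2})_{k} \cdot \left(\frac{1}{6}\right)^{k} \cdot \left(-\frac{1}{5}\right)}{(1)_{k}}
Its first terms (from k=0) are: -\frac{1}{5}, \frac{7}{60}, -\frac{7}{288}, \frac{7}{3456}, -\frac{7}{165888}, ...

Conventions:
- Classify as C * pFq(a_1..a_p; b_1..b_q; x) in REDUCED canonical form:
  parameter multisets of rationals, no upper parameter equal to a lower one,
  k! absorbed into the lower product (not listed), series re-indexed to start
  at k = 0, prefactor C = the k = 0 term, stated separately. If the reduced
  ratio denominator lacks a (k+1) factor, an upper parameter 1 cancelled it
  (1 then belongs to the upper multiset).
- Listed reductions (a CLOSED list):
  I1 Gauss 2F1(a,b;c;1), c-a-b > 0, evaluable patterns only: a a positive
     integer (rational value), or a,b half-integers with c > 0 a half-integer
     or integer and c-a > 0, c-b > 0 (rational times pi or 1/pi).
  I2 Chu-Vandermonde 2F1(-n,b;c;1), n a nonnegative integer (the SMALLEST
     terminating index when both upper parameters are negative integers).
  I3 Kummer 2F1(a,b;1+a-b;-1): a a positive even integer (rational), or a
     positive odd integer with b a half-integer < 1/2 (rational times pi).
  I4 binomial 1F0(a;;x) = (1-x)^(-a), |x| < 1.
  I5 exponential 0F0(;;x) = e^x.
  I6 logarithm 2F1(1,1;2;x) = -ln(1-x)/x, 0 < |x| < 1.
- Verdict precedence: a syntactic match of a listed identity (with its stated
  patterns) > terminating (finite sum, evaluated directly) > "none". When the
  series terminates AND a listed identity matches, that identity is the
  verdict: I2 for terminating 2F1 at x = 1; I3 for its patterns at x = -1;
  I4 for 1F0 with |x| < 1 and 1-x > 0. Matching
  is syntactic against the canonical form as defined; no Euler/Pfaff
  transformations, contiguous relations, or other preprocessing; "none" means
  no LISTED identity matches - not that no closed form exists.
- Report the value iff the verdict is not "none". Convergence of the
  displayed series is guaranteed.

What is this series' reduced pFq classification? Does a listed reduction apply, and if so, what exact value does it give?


Reduced: x = \frac{1}{6}, 1F0, upper = {-\frac{7}{2}}, lower = {-}, C = -\frac{1}{5}. Verdict: this is the binomial series (I4) (the 1F0 binomial series: exponent 7/2, x = \frac{1}{6}). Its exact value is \left(-\frac{1}{5}\right) \cdot \left(\frac{5}{6}\right)^{\frac{7}{2}}.

Key step: from the first term -\frac{1}{5}: (1)_k (C = -1/5) is k! itself.
Term ratio: r(k) = \frac{1}{6} * (k-\frac{7}{2}) / [(k+1)] - rational in k, leading ratio \frac{1}{6}; with t_0 = -\frac{1}{5}, classification follows.


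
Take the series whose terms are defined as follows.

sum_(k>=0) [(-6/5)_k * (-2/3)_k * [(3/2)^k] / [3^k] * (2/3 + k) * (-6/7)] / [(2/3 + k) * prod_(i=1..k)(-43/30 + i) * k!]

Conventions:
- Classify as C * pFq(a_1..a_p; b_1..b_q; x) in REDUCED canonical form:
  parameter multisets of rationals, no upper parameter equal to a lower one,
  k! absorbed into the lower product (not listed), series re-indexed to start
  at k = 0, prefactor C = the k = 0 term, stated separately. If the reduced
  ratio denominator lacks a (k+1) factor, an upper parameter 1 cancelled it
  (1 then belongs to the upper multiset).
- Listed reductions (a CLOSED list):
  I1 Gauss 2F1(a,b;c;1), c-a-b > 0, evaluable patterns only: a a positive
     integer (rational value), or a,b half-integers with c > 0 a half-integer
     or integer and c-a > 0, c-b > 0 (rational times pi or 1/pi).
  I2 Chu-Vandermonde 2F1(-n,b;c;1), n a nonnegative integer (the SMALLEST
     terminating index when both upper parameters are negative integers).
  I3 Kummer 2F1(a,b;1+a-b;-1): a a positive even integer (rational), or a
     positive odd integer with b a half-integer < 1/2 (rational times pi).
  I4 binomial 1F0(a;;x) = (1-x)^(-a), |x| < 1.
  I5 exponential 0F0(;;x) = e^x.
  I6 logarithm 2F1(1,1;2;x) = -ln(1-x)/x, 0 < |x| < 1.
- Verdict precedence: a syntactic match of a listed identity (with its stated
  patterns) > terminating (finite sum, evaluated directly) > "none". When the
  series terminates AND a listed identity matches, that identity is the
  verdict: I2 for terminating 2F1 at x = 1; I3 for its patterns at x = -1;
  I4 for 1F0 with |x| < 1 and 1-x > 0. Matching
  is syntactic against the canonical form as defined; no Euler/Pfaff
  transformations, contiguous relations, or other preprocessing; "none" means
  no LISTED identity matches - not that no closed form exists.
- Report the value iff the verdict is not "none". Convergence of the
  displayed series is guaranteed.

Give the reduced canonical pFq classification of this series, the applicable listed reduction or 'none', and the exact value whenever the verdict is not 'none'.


Canonical form: C = -6/7 times 2F1 with upper {-6/5, -2/3}, lower {-13/30}, x = 1/2. Verdict: none - this 2F1 at x = 1/2 matches no listed pattern, and upper {-6/5, -2/3} holds no stopper.

Structural cue: x = (1/2) and the lower running product (C = -6/7, x = 1/2) is a rising factorial.
Term ratio: r(k) = (1/2) * (k-6/5) (k-2/3) / [(k-13/30) (k+1)] ; factor over Q: parameters, x = (1/2), and C = -6/7.


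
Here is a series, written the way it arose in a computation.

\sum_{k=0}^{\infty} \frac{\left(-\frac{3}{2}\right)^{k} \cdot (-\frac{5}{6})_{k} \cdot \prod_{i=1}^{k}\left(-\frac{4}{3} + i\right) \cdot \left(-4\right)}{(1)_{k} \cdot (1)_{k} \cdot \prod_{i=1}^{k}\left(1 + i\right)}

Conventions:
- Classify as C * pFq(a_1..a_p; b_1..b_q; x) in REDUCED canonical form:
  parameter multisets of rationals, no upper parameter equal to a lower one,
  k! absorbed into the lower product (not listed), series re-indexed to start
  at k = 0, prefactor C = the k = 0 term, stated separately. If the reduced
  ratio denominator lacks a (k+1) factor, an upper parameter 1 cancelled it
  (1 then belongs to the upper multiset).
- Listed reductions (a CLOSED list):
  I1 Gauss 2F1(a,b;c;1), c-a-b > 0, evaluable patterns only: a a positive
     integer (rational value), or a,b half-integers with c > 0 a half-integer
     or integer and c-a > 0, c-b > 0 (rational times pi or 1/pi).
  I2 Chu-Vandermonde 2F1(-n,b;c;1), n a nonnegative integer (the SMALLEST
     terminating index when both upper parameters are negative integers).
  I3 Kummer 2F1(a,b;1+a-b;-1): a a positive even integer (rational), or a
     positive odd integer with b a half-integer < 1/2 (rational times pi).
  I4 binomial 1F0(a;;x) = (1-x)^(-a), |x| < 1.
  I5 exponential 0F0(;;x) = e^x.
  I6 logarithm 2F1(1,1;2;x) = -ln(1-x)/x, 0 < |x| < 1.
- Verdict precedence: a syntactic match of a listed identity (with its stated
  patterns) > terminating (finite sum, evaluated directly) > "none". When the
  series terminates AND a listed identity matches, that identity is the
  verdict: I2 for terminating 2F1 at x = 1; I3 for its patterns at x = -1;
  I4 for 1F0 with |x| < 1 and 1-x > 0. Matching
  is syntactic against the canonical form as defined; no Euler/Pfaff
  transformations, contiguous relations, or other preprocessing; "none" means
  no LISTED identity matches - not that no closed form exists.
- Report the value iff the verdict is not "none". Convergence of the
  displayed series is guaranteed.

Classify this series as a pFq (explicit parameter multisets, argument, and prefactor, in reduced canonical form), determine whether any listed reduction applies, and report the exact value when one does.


x = -\frac{3}{2} here; the reduced form reads 2F2, upper {-\frac{5}{6}, -\frac{1}{3}}, lower {1, 2}, C = -4. Verdict: none. No listed pattern accepts 2F2(-\frac{5}{6}, -\frac{1}{3}; 1, 2; -\frac{3}{2}).

First insight: with t_0 = -4, the running product (prefactor -4) telescopes to a rising factorial.
Consecutive-term ratio: r(k) = -\frac{3}{2} * (k-\frac{5}{6}) (k-\frac{1}{3}) / [(k+1) (k+2) (k+1)] - rational in k, leading ratio -\frac{3}{2}; with t_0 = -4, classification follows.


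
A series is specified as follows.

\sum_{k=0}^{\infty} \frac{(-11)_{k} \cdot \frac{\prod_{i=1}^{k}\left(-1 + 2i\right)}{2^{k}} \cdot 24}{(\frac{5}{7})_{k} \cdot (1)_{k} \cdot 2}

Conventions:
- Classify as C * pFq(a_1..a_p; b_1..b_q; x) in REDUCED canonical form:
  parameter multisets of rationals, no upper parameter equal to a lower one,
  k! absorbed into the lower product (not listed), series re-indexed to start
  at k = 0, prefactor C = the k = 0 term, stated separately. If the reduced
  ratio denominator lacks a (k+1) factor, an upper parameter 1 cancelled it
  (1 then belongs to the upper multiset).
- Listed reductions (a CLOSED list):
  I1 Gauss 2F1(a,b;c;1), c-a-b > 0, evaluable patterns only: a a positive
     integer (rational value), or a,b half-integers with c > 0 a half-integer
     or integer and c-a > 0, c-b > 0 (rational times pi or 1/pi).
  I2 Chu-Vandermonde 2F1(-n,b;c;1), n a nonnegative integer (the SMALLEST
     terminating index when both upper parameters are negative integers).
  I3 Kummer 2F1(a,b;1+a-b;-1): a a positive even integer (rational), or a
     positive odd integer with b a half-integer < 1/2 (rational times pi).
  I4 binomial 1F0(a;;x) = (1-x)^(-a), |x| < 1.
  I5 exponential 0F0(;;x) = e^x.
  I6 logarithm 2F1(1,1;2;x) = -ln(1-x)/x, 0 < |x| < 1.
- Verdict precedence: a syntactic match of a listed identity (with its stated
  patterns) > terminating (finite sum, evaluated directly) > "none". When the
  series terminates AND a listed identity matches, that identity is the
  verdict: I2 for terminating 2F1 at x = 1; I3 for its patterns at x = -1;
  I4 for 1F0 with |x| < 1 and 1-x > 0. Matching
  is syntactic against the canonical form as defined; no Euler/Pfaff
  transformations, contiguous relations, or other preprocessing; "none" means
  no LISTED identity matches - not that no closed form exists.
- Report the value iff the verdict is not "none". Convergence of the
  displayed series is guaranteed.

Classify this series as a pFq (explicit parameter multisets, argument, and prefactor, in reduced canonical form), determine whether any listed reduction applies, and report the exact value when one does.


x = 1 here; the reduced form reads 2F1, upper {-11, \frac{1}{2}}, lower {\frac{5}{7}}, C = 12. Verdict at x = 1: Vandermonde's identity (I2) matches (terminating 2F1 at x = 1 with n = 11, b = 1/2, c = \frac{5}{7}). Exact value: \frac{386769508777}{356994252800}.

Key step: t_0 = 12 here, and the constant factors (C = 12, x = 1) combine into one prefactor.
Adjacent-term ratio: r(k) = 1 * (k-11) (k+\frac{1}{2}) / [(k+\frac{5}{7}) (k+1)] ; factor over Q: parameters, x = 1, and C = 12.


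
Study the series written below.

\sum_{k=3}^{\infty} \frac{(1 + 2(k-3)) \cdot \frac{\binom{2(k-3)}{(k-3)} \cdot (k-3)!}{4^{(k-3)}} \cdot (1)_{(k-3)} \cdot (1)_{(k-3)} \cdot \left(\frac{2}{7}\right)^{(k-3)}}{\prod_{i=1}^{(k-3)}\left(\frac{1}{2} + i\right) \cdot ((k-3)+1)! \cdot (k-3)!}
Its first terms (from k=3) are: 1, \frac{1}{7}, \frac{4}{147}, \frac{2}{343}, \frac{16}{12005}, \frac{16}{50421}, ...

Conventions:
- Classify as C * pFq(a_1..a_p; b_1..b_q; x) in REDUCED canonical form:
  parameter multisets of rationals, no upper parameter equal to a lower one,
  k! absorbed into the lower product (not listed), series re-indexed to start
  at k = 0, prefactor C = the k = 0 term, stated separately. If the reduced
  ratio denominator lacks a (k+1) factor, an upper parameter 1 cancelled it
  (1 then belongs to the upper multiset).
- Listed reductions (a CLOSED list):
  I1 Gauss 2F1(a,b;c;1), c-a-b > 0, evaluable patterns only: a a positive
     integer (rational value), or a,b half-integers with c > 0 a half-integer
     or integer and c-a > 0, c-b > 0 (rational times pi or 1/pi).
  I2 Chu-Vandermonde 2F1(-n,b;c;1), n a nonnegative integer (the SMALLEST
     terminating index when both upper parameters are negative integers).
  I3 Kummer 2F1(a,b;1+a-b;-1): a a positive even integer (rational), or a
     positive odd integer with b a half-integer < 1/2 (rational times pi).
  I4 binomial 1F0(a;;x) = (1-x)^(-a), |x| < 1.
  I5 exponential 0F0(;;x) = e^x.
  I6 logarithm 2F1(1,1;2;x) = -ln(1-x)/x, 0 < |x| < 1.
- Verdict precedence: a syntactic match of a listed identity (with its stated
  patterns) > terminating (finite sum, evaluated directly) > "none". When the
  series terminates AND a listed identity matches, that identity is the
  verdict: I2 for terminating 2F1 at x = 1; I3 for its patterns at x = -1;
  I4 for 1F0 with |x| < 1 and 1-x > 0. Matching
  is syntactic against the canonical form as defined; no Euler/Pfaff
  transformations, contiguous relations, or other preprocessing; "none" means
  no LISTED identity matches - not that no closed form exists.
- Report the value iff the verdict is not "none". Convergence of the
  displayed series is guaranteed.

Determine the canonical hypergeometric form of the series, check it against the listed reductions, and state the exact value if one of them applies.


x = \frac{2}{7} here; the reduced form reads 2F1, upper {1, 1}, lower {2}, C = 1. Verdict: the logarithmic series (I6) matches (the logarithm: parameters (1,1;2), x = \frac{2}{7}). Its exact value is \left(-\frac{7}{2}\right) \cdot \ln\left(\frac{5}{7}\right).

Key step: with t_0 = 1, the parameter 3/2 appears in both the upper and lower lists and cancels.
Ratio: r(k) = \frac{2}{7} * (k+1) (k+1) / [(k+2) (k+1)] - poly over poly, x = \frac{2}{7} from leading terms; C = 1 at k = 0.


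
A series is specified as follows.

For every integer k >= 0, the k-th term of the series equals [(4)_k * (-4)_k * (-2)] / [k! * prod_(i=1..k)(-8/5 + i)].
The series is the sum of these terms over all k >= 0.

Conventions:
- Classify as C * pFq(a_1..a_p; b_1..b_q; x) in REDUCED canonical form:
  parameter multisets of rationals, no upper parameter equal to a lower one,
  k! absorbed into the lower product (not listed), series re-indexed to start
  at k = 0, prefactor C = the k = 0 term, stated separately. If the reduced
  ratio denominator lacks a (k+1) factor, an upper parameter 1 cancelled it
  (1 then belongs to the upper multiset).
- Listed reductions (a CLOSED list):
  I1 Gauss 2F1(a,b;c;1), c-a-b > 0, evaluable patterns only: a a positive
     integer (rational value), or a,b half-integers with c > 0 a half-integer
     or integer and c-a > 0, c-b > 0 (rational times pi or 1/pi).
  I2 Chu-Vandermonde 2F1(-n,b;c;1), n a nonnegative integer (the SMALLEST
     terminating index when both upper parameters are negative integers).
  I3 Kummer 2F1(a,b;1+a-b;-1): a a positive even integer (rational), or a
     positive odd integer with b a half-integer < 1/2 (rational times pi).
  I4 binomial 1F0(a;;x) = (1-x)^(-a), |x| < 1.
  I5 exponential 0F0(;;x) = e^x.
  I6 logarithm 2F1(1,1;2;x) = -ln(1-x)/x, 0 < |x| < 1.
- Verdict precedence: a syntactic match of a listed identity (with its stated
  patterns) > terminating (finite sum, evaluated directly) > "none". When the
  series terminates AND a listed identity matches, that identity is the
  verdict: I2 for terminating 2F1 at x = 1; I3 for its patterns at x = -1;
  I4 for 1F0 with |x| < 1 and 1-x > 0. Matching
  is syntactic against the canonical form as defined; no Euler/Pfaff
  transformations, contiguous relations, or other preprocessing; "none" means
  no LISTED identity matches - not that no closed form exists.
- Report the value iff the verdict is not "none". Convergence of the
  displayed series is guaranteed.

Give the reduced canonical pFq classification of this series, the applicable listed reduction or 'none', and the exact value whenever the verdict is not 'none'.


x = 1 here; the reduced form reads 2F1, upper {-4, 4}, lower {-3/5}, C = -2. Verdict: this is Chu-Vandermonde (I2) (terminating 2F1 at x = 1 with n = 4, b = 4, c = -3/5). Its exact value is 1196/7.

The tell: x = 1 and the lower running product (C = -2) is a rising factorial.
Consecutive-term ratio: r(k) = 1 * (k-4) (k+4) / [(k-3/5) (k+1)] - rational in k. x = 1; t_0 = -2; negate the roots.


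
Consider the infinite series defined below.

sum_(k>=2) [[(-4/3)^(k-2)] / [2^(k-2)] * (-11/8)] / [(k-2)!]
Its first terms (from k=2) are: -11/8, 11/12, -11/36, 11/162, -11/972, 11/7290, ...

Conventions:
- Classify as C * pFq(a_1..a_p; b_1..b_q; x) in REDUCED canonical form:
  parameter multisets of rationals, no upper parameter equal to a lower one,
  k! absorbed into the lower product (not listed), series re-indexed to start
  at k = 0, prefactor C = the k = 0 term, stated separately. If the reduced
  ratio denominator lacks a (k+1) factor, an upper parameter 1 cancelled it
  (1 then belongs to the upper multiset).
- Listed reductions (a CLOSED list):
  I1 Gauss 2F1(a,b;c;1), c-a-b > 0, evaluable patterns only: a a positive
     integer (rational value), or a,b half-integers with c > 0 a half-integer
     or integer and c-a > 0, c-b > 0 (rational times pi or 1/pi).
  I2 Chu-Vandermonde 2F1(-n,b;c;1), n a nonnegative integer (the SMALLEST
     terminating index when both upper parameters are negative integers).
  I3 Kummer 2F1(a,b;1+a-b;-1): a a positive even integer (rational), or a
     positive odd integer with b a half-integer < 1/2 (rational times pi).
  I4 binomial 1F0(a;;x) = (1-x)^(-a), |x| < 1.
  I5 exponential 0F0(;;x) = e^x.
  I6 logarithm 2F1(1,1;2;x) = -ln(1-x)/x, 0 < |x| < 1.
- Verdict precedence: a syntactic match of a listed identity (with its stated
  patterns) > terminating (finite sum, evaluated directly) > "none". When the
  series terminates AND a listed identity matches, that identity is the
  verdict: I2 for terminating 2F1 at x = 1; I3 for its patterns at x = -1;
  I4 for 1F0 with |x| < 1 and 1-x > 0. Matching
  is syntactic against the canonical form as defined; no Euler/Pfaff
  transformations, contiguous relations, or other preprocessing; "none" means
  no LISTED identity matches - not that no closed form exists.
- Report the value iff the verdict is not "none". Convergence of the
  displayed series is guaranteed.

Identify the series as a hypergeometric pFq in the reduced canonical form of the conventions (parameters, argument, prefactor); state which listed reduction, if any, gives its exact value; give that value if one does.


Reduced: x = -2/3, 0F0, upper = {-}, lower = {-}, C = -11/8. Verdict: the I5 exponential reduction matches (the 0F0 exponential series at x = -2/3). Value: (-11/8) * e^(-2/3).

Structural cue: t_0 = -11/8 here, and the two k-th powers (C = -11/8) combine into one argument.
Ratio: r(k) = (-2/3) * 1 / [(k+1)] - poly over poly, x = (-2/3) from leading terms; C = -11/8 at k = 0.


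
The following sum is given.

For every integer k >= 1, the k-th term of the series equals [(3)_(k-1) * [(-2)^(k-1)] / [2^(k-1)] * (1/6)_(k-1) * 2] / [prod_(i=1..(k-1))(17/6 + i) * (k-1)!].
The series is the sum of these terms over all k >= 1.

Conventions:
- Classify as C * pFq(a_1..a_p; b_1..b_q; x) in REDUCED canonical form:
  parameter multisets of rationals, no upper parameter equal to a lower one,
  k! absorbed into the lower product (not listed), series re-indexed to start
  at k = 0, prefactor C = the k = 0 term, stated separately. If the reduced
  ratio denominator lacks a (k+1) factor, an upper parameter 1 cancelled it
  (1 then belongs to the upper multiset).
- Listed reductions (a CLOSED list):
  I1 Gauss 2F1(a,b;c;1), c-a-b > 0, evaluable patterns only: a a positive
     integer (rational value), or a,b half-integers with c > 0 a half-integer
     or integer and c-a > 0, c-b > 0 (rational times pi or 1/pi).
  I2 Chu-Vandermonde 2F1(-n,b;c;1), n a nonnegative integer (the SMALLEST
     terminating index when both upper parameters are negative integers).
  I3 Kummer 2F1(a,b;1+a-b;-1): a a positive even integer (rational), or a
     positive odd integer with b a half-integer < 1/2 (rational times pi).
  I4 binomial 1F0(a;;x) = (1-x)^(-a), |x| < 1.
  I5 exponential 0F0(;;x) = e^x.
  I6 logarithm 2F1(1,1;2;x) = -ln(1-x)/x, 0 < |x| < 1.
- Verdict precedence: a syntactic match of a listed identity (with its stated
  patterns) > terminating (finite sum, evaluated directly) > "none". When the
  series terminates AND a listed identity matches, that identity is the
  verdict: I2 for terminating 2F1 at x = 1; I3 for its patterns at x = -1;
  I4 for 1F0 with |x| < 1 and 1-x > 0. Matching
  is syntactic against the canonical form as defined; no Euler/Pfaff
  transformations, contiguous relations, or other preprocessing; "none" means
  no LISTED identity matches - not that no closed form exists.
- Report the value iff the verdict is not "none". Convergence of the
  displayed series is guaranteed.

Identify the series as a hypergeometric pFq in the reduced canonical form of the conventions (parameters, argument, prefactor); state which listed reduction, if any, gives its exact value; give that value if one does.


Canonical form: C = 2 times 2F1 with upper {1/6, 3}, lower {23/6}, x = -1. Verdict: none. No listed pattern accepts 2F1(1/6, 3; 23/6; -1).

Structural cue: x = (-1) and the lower running product (C = 2) is a rising factorial.
Consecutive-term ratio: r(k) = (-1) * (k+1/6) (k+3) / [(k+23/6) (k+1)] - poly over poly, x = (-1) from leading terms; C = 2 at k = 0.


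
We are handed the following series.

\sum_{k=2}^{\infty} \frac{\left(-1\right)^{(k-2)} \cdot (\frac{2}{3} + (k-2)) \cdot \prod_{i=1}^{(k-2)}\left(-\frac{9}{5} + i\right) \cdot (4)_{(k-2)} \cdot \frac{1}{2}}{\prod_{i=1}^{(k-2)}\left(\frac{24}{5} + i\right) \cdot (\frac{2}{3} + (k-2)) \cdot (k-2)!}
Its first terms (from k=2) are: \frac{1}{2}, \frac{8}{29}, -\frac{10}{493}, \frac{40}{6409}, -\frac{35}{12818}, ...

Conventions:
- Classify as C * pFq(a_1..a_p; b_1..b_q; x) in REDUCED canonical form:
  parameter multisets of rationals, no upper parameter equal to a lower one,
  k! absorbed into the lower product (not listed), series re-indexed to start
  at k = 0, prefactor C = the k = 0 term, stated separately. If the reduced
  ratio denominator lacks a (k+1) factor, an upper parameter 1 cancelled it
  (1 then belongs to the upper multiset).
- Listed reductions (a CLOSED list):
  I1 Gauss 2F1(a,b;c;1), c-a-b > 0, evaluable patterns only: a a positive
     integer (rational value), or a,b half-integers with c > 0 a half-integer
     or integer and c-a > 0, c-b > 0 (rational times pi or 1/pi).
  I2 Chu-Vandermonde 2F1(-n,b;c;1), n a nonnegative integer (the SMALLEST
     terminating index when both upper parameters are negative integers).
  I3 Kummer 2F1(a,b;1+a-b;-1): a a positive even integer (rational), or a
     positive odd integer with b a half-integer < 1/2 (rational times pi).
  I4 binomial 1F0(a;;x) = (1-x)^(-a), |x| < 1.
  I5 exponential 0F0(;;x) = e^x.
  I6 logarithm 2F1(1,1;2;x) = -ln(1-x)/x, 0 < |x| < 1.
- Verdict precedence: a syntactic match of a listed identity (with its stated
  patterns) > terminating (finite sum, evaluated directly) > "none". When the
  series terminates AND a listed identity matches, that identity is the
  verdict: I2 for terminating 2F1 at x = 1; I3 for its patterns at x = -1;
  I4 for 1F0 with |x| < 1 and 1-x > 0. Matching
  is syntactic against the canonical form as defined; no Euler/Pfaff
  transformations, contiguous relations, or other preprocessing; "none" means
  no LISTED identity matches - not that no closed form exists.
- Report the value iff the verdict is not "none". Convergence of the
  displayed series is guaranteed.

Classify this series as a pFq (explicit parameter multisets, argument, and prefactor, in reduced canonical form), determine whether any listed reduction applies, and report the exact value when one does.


Prefactor \frac{1}{2}, argument -1: 2F1 with upper {-\frac{4}{5}, 4} over lower {\frac{29}{5}}. Verdict: the Kummer evaluation I3 applies (x = -1; c = \frac{29}{5} equals 1+a-b for upper {-\frac{4}{5}, 4}: listed pattern). Value: \frac{19}{25}.

The tell: x = -1 and the lower running product (prefactor 1/2) is a rising factorial.
Consecutive-term ratio: r(k) = -1 * (k-\frac{4}{5}) (k+4) / [(k+\frac{29}{5}) (k+1)] - rational in k. x = -1; t_0 = \frac{1}{2}; negate the roots.


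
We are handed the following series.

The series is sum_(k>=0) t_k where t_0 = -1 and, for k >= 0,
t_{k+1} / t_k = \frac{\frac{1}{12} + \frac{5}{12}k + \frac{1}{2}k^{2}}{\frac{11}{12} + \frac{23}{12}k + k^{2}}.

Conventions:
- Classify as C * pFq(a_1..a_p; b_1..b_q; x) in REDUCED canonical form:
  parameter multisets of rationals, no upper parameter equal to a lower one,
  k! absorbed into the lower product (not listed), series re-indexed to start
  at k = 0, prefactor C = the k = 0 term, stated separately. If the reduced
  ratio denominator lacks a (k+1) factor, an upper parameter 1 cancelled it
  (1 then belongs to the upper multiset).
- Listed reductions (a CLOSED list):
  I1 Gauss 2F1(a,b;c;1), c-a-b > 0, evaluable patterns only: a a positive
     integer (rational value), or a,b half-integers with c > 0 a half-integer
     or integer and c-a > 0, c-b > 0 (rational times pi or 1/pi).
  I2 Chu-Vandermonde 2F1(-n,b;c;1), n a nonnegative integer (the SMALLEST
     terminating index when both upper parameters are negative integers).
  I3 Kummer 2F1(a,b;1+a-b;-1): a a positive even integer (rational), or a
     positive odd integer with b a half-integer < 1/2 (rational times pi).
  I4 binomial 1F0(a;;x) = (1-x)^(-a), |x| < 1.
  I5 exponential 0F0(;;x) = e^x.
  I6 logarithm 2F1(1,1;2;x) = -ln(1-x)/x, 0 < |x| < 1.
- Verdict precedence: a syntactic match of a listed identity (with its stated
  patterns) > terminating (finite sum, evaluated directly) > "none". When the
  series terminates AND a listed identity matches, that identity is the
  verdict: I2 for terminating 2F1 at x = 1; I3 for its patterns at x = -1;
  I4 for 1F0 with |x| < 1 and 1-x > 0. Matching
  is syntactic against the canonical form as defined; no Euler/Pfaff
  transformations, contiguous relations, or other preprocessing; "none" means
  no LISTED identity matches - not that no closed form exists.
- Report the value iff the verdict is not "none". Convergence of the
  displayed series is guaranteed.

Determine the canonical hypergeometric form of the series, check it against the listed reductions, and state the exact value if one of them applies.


This is -1 * 2F1(\frac{1}{3}, \frac{1}{2}; \frac{11}{12}; \frac{1}{2}) in reduced canonical form. Verdict: none here - no I1-I6 shape fits x = \frac{1}{2} with lower {\frac{11}{12}}.

Key step: t_0 being -1, factor the ratio over Q (C = -1, x = 1/2): negated roots = parameters.
Adjacent-term ratio: r(k) = \frac{1}{2} * (k+\frac{1}{3}) (k+\frac{1}{2}) / [(k+\frac{11}{12}) (k+1)] - rational in k, leading ratio \frac{1}{2}; with t_0 = -1, classification follows.


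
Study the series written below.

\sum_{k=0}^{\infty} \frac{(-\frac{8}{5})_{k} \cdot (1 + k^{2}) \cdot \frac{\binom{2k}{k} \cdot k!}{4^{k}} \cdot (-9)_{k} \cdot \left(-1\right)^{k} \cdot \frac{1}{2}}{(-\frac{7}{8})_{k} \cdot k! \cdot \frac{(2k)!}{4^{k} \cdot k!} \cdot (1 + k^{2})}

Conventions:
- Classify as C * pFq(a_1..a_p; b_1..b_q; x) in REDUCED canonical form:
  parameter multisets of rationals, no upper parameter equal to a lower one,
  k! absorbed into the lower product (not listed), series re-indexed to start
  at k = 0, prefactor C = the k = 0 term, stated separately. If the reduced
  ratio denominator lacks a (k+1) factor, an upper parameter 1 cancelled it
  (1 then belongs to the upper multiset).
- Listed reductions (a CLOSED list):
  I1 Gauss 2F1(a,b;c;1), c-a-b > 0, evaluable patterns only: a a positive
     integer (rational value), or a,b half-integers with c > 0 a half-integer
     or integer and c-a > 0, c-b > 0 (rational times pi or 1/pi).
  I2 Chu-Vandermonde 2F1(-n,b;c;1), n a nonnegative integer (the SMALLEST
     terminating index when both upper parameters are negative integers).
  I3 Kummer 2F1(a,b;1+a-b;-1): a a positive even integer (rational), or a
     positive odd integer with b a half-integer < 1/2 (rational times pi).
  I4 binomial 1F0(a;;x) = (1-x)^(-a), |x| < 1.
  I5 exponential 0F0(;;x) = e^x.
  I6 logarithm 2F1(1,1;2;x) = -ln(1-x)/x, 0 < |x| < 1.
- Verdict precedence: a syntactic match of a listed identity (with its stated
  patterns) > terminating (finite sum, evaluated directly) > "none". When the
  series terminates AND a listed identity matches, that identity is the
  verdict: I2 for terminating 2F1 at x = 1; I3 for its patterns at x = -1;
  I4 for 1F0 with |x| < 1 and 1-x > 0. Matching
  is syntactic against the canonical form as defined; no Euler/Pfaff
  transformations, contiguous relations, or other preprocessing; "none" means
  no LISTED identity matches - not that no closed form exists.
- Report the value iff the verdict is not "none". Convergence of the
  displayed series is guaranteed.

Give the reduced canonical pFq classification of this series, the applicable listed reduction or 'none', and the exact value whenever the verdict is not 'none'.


Prefactor \frac{1}{2}, argument -1: 2F1 with upper {-9, -\frac{8}{5}} over lower {-\frac{7}{8}}. Verdict: terminating - upper parameter -9 makes this a finite sum (last index 9), evaluated exactly. Value: -\frac{3450151589499277}{5857714843750}.

The tell: x = -1 and the factor k^2 + 1 cancels (top and bottom), leaving C = 1/2, x = -1.
Term ratio: r(k) = -1 * (k-9) (k-\frac{8}{5}) / [(k-\frac{7}{8}) (k+1)] - rational in k. x = -1; t_0 = \frac{1}{2}; negate the roots.


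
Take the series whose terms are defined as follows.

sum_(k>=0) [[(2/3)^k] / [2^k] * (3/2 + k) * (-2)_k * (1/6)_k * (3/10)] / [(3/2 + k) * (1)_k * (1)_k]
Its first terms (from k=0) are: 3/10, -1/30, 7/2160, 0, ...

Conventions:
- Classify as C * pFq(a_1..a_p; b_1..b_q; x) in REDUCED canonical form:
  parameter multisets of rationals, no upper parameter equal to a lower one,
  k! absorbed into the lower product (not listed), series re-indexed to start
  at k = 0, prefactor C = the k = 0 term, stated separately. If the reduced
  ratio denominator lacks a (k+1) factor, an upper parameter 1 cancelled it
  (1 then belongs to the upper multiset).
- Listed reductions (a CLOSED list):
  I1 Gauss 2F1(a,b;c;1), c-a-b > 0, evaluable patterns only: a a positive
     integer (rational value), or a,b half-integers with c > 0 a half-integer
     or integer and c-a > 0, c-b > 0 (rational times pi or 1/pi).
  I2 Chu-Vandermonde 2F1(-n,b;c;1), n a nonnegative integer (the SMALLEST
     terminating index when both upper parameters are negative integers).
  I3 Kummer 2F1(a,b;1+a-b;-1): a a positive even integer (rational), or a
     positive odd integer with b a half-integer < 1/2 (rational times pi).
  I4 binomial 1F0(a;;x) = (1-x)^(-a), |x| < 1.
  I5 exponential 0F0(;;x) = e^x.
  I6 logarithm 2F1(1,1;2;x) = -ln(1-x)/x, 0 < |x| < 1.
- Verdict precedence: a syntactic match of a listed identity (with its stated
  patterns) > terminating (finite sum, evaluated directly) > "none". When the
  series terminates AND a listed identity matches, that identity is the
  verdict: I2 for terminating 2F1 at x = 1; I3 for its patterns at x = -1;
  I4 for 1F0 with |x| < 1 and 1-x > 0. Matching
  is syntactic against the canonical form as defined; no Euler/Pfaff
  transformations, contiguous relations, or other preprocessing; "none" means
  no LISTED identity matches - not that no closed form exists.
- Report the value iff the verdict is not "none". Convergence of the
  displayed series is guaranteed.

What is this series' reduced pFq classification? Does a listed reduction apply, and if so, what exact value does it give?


Structural cue: t_0 being 3/10, the two k-th powers (C = 3/10, x = 1/3) combine into one argument.
Ratio: r(k) = (1/3) * (k-2) (k+1/6) / [(k+1) (k+1)] - poly over poly, x = (1/3) from leading terms; C = 3/10 at k = 0.

x = 1/3 here; the reduced form reads 2F1, upper {-2, 1/6}, lower {1}, C = 3/10. Verdict: terminating. With -2 upstairs the series is a 3-term polynomial sum; evaluated term by term. Value: 583/2160.


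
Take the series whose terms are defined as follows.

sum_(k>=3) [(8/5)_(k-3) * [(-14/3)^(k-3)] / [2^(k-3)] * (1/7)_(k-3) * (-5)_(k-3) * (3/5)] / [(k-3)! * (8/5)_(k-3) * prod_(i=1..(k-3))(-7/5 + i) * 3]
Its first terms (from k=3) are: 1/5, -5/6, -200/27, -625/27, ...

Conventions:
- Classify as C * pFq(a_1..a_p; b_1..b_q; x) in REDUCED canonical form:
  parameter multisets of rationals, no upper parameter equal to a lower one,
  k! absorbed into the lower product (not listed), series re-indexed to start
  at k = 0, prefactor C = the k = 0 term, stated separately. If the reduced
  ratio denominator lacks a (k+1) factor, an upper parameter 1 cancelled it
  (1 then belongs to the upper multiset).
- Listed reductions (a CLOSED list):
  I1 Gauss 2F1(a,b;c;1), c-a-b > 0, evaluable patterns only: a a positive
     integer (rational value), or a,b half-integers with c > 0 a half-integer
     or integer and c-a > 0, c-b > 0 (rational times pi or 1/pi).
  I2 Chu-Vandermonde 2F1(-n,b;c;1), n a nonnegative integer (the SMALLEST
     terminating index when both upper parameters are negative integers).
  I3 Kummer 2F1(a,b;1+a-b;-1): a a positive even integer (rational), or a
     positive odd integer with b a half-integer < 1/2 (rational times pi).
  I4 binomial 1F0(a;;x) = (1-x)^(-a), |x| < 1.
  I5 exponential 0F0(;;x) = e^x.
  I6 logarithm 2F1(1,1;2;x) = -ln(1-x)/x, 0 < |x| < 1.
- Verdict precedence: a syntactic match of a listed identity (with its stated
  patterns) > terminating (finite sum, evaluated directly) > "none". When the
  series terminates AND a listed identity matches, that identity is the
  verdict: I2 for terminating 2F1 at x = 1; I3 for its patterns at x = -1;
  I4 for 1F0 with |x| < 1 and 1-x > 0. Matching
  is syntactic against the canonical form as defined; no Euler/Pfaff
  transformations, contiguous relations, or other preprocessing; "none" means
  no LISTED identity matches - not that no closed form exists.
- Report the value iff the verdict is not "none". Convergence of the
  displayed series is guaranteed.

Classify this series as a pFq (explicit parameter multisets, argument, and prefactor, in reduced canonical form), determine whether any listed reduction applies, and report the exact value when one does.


Structural cue: t_0 = 1/5 here, and the two k-th powers (C = 1/5, x = -7/3) combine into one argument.
Term ratio: r(k) = (-7/3) * (k-5) (k+1/7) / [(k-2/5) (k+1)] - rational in k. x = (-7/3); t_0 = 1/5; negate the roots.

At argument -7/3: a 2F1 with upper {-5, 1/7}, lower {-2/5}, scaled by C = 1/5. Verdict: terminating - no listed pattern fits, but -5 in the upper list cuts the series at k = 5; direct evaluation. Sum: -11566469/142155.
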